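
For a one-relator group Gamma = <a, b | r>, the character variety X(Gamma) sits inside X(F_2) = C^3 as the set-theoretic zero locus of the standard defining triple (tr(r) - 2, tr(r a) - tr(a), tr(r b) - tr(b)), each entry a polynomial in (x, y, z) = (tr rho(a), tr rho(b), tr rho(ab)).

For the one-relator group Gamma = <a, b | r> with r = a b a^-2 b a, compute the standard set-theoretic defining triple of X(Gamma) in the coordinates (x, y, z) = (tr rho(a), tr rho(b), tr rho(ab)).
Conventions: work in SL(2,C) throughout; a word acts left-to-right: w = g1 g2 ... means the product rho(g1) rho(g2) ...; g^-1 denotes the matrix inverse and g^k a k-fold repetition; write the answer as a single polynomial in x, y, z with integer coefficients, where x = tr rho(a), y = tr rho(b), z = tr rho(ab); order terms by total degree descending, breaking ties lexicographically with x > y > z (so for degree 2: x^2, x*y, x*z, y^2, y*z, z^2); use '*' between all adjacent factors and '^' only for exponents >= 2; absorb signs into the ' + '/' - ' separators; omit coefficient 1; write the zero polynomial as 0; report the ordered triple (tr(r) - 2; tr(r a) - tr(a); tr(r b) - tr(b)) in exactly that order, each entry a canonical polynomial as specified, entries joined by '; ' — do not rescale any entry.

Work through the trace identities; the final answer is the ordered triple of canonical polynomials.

x^3*y*z - x^4 - x^2*y^2 - x^2*z^2 + 4*x^2 + y^2 - 4; x^4*y*z - x^5 - x^3*y^2 - x^3*z^2 - x^2*y*z + 5*x^3 + x*y^2 + x*z^2 + y*z - 6*x; x^2*y*z^2 - x^3*z - x*z^3 - x^2*y - y*z^2 + 4*x*z

reduce: tr(b^2 a) = tr(b) tr(a b) - tr(a) = y*z - x
reduce: tr(b^2) = tr(b) tr(b) - tr(1) = y^2 - 2
tr(b a^2 b) = tr(a) tr(b^2 a) - tr(b^2) = x*y*z - x^2 - y^2 + 2
reduce: tr(b a b a) = tr(b a) tr(b a) - tr(1)   [split at repeated b] = z^2 - 2
so tr(b a^2 b a) = tr(a) tr(b a b a) - tr(b a b) = x*z^2 - y*z - x
so tr(a^-1 b a^2 b) = tr(b a^2 b) tr(a) - tr(b a^2 b a) = x^2*y*z - x^3 - x*y^2 - x*z^2 + y*z + 3*x
tr(a b a^-2 b a) = tr(a^-1 b a^2 b) tr(a) - tr(a^-1 b a^2 b a) = x^3*y*z - x^4 - x^2*y^2 - x^2*z^2 + 4*x^2 + y^2 - 2
so tr(b a^2) = tr(a) tr(b a) - tr(b) = x*z - y
so tr(a^3 b) = tr(a) tr(b a^2) - tr(b a) = x^2*z - x*y - z
tr(a^2) = tr(a) tr(a) - tr(1) = x^2 - 2
so tr(a^3) = tr(a) tr(a^2) - tr(a) = x^3 - 3*x
reduce: tr(b a^3 b) = tr(b) tr(a^3 b) - tr(a^3) = x^2*y*z - x^3 - x*y^2 - y*z + 3*x
so tr(b a^3 b a) = tr(a) tr(b a b a^2) - tr(b a b a) = x^2*z^2 - x*y*z - x^2 - z^2 + 2
reduce: tr(a^-1 b a^3 b) = tr(b a^3 b) tr(a) - tr(b a^3 b a) = x^3*y*z - x^4 - x^2*y^2 - x^2*z^2 + 4*x^2 + z^2 - 2
reduce: tr(a b a^-2 b a^2) = tr(a^-1 b a^3 b) tr(a) - tr(a^-1 b a^3 b a) = x^4*y*z - x^5 - x^3*y^2 - x^3*z^2 - x^2*y*z + 5*x^3 + x*y^2 + x*z^2 + y*z - 5*x
reduce: tr(b a b a b) = tr(b) tr(a b a b) - tr(a b a)   [square of b] = y*z^2 - x*z - y
so tr(b a b a b a) = tr(a b) tr(a b a b) - tr(a^-1 b^-1)   [split at a repeated a] = z^3 - 3*z
tr(b a b a b a^-1) = tr(b a b a b) tr(a) - tr(b a b a b a)   [inverse elimination on a] = x*y*z^2 - x^2*z - z^3 - x*y + 3*z
tr(a b a^-2 b a b) = tr(b a b a b a^-1) tr(a) - tr(b a b a b)   [inverse elimination on a] = x^2*y*z^2 - x^3*z - x*z^3 - x^2*y - y*z^2 + 4*x*z + y
assemble the triple (tr(r) - 2; tr(r a) - x; tr(r b) - y)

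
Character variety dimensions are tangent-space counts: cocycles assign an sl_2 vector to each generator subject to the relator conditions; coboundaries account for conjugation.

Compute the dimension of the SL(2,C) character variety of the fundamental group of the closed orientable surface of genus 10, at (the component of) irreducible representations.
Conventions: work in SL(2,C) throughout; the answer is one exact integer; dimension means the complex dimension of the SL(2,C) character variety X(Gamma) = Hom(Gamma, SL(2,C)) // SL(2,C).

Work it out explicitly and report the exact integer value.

The genus-10 surface group: 2g = 20 generators, one relator prod [a_i, b_i].
Unconstrained cocycle data is one sl_2 vector per generator (60 dimensions), cut by the relator condition d_2(z) = 0.
H^2 = coker(d_2) is dual to H^0 = 0 at irreducible rho (Poincare duality), so d_2 is onto: dim Z^1 = 57.
As always at irreducible rho, dim B^1 = 3.
Hence dim X = 57 - 3 = 54.

54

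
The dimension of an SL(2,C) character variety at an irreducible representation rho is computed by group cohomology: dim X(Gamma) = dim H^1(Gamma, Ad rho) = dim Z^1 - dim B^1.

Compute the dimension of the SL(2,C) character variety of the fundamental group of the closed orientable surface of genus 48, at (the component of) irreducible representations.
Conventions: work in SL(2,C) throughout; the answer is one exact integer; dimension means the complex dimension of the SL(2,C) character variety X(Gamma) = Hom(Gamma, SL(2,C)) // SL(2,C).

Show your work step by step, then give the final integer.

282

Gamma = pi_1(Sigma_48) = < a_1, b_1, ..., a_48, b_48 | prod [a_i, b_i] > has 2g = 96 generators and 1 relator.
Before the relator condition, cocycle space has dim 3*96 = 288.
H^2 = coker(d_2) is dual to H^0 = 0 at irreducible rho (Poincare duality), so d_2 is onto: dim Z^1 = 285.
As always at irreducible rho, dim B^1 = 3.
Hence dim X = 285 - 3 = 282.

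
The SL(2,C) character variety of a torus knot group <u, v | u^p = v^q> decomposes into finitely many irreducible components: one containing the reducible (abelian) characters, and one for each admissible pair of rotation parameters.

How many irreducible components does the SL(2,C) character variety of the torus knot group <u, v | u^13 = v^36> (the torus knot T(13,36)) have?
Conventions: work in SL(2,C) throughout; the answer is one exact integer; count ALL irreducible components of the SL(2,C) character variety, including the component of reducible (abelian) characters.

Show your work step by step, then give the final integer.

211

In the torus knot group T(13,36), u^13 = v^36 is central, so an irreducible representation sends it to +I or -I (Schur).
So on each irreducible component the traces are pinned: tr(u) = 2*cos(pi*alpha/13) with 1 <= alpha <= 12, tr(v) = 2*cos(pi*beta/36) with 1 <= beta <= 35.
u^13 = (-1)^alpha I and v^36 = (-1)^beta I must agree, so alpha and beta have equal parity.
count pairs: odd alpha (6 choices) x odd beta (18), plus even alpha (6) x even beta (17): 6*18 + 6*17 = 210.
Total: 210 irreducible-character components + 1 reducible (abelian) component = 211.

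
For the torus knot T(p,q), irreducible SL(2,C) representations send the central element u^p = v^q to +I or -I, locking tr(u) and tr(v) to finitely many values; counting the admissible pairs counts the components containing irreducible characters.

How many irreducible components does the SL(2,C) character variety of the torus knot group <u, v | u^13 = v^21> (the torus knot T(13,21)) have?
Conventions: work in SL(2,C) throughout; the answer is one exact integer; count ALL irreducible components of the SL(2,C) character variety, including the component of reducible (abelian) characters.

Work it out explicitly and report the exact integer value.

121

For T(13,21): irreducibility forces the central element u^13 = v^21 to one of +I, -I.
This locks tr(u) to 2*cos(pi*alpha/13), alpha in 1..12, and tr(v) to 2*cos(pi*beta/21), beta in 1..20, on each component of irreducible characters.
Consistency of u^13 = (-1)^alpha I with v^21 = (-1)^beta I forces alpha = beta (mod 2).
Enumerate parity-matched pairs: 6*10 odd-odd plus 6*10 even-even gives 120.
components with irreducible characters: 120; plus the single component of reducible (abelian) characters: total 121.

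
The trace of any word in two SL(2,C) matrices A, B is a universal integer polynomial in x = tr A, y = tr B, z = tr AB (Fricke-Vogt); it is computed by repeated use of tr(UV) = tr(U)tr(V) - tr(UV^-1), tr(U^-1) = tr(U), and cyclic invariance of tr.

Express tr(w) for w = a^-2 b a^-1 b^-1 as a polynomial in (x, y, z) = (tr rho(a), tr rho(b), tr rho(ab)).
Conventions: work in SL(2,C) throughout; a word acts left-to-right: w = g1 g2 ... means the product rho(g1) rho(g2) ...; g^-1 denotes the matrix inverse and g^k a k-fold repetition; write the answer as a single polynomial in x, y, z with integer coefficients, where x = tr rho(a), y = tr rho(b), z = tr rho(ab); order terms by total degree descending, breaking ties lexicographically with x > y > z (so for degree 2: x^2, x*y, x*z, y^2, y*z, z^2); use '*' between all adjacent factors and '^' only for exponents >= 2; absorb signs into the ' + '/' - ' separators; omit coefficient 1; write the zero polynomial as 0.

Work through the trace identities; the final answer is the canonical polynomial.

trace(a^-1) = trace(a) = x
trace(b a b) = trace(b) trace(a b) - trace(a) = y*z - x
so trace(b a b a) = trace(b a) trace(b a) - trace(1) = z^2 - 2
reduce: trace(a b a^-1 b) = trace(b a b) trace(a) - trace(b a b a) = x*y*z - x^2 - z^2 + 2
trace(b a^-1 b^-1 a) = trace(a b a^-1) trace(b) - trace(a b a^-1 b) = -x*y*z + x^2 + y^2 + z^2 - 2
reduce: trace(a^-1 b a^-1 b^-1) = trace(b a^-1 b^-1) trace(a) - trace(b a^-1 b^-1 a) = x*y*z - y^2 - z^2 + 2
so trace(a^-2 b a^-1 b^-1) = trace(a^-1 b a^-1 b^-1) trace(a) - trace(a^-1 b a^-1 b^-1 a) = x^2*y*z - x*y^2 - x*z^2 + x

x^2*y*z - x*y^2 - x*z^2 + x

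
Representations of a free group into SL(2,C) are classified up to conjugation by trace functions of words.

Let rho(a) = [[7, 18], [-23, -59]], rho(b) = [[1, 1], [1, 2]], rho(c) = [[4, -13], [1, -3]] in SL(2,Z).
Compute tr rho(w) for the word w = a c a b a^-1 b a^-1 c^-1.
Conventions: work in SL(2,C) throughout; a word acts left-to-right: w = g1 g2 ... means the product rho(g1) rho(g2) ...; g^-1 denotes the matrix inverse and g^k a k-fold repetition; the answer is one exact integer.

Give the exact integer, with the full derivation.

rho(a) = [[7, 18], [-23, -59]]
... * rho(c) = [[4, -13], [1, -3]]  ->  [[46, -145], [-151, 476]]
... * rho(a) = [[7, 18], [-23, -59]]  ->  [[3657, 9383], [-12005, -30802]]
... * rho(b) = [[1, 1], [1, 2]]  ->  [[13040, 22423], [-42807, -73609]]
... * rho(a^-1) = [[-59, -18], [23, 7]]  ->  [[-253631, -77759], [832606, 255263]]
... * rho(b) = [[1, 1], [1, 2]]  ->  [[-331390, -409149], [1087869, 1343132]]
... * rho(a^-1) = [[-59, -18], [23, 7]]  ->  [[10141583, 3100977], [-33292235, -10179718]]
... * rho(c^-1) = [[-3, 13], [-1, 4]]  ->  [[-33525726, 144244487], [110056423, -473517927]]
tr = -33525726 + -473517927 = -507043653

-507043653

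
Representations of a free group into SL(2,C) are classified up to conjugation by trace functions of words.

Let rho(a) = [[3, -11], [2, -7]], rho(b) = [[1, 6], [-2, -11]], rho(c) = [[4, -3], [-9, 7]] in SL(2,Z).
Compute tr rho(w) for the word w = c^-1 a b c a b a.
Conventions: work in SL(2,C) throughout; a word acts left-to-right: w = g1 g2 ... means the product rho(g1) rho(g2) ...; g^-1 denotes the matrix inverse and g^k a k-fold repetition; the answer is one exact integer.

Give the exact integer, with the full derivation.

6497800

rho(c^-1) = [[7, 3], [9, 4]]
... * rho(a) = [[3, -11], [2, -7]]  ->  [[27, -98], [35, -127]]
... * rho(b) = [[1, 6], [-2, -11]]  ->  [[223, 1240], [289, 1607]]
... * rho(c) = [[4, -3], [-9, 7]]  ->  [[-10268, 8011], [-13307, 10382]]
... * rho(a) = [[3, -11], [2, -7]]  ->  [[-14782, 56871], [-19157, 73703]]
... * rho(b) = [[1, 6], [-2, -11]]  ->  [[-128524, -714273], [-166563, -925675]]
... * rho(a) = [[3, -11], [2, -7]]  ->  [[-1814118, 6413675], [-2351039, 8311918]]
tr = -1814118 + 8311918 = 6497800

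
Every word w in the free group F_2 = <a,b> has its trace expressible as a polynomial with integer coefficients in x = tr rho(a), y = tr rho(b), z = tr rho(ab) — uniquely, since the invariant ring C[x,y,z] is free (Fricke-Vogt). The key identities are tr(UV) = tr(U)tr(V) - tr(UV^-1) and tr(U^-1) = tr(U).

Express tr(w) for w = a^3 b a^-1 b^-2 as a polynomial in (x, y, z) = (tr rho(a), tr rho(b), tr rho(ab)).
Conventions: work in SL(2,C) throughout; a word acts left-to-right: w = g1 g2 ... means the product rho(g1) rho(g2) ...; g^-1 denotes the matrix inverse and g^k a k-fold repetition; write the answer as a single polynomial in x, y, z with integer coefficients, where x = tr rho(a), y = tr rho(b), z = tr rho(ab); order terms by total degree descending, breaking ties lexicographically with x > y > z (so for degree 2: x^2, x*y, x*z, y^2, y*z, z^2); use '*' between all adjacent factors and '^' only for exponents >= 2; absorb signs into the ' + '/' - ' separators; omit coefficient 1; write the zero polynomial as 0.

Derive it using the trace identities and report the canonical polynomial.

trace(a^2) = trace(a)*trace(a) - trace(1) = x^2 - 2
trace(a^3) = trace(a)*trace(a^2) - trace(a) = x^3 - 3*x
trace(a b a) = trace(a)*trace(b a) - trace(b) = x*z - y
trace(a^3 b) = trace(a)*trace(a b a) - trace(a b) = x^2*z - x*y - z
trace(b^-1 a^3) = trace(a^3)*trace(b) - trace(a^3 b) = x^3*y - x^2*z - 2*x*y + z
trace(a^3 b a) = trace(a)*trace(a b a^2) - trace(a b a) = x^3*z - x^2*y - 2*x*z + y
trace(b a b a) = trace(b a)*trace(b a) - trace(1)   [split at repeated b] = z^2 - 2
trace(b a b) = trace(b)*trace(a b) - trace(a) = y*z - x
trace(a b a b a) = trace(a)*trace(b a b a) - trace(b a b) = x*z^2 - y*z - x
trace(a^3 b a b) = trace(a)*trace(a b a b a) - trace(a b a b) = x^2*z^2 - x*y*z - x^2 - z^2 + 2
trace(b^-1 a^3 b a) = trace(a^3 b a)*trace(b) - trace(a^3 b a b) = x^3*y*z - x^2*y^2 - x^2*z^2 - x*y*z + x^2 + y^2 + z^2 - 2
trace(b^-2 a^3 b a) = trace(b^-1 a^3 b a)*trace(b) - trace(b^-1 a^3 b a b) = x^3*y^2*z - x^2*y^3 - x^2*y*z^2 - x^3*z - x*y^2*z + 2*x^2*y + y^3 + y*z^2 + 2*x*z - 3*y
trace(a^3 b a^-1 b^-2) = trace(b^-2 a^3 b)*trace(a) - trace(b^-2 a^3 b a) = -x^3*y^2*z + x^4*y + x^2*y^3 + x^2*y*z^2 + x*y^2*z - 4*x^2*y - y^3 - y*z^2 - x*z + 3*y

-x^3*y^2*z + x^4*y + x^2*y^3 + x^2*y*z^2 + x*y^2*z - 4*x^2*y - y^3 - y*z^2 - x*z + 3*y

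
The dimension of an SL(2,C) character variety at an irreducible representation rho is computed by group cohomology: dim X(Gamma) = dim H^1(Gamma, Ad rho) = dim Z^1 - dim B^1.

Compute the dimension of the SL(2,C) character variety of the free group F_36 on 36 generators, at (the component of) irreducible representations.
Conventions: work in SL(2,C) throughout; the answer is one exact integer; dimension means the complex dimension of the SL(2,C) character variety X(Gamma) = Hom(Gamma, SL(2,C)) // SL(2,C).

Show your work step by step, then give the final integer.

105

The free group F_36: 36 generators, no relators.
So Z^1 = (sl_2)^36 in full: dim Z^1 = 108.
dim B^1 = 3: the coboundary map is injective because an irreducible image has centralizer 0 in sl_2.
dim H^1 = 108 - 3 = 105, which is dim X.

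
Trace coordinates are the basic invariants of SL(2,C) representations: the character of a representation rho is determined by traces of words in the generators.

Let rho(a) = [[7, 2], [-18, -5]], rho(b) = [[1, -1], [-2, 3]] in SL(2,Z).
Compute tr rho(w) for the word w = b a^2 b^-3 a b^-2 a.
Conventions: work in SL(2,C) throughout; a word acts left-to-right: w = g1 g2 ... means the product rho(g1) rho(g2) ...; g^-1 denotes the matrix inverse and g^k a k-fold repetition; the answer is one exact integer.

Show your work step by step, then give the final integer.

rho(b) = [[1, -1], [-2, 3]]
... * rho(a) = [[7, 2], [-18, -5]]  ->  [[25, 7], [-68, -19]]
... * rho(a) = [[7, 2], [-18, -5]]  ->  [[49, 15], [-134, -41]]
... * rho(b^-1) = [[3, 1], [2, 1]]  ->  [[177, 64], [-484, -175]]
... * rho(b^-1) = [[3, 1], [2, 1]]  ->  [[659, 241], [-1802, -659]]
... * rho(b^-1) = [[3, 1], [2, 1]]  ->  [[2459, 900], [-6724, -2461]]
... * rho(a) = [[7, 2], [-18, -5]]  ->  [[1013, 418], [-2770, -1143]]
... * rho(b^-1) = [[3, 1], [2, 1]]  ->  [[3875, 1431], [-10596, -3913]]
... * rho(b^-1) = [[3, 1], [2, 1]]  ->  [[14487, 5306], [-39614, -14509]]
... * rho(a) = [[7, 2], [-18, -5]]  ->  [[5901, 2444], [-16136, -6683]]
tr = 5901 + -6683 = -782

-782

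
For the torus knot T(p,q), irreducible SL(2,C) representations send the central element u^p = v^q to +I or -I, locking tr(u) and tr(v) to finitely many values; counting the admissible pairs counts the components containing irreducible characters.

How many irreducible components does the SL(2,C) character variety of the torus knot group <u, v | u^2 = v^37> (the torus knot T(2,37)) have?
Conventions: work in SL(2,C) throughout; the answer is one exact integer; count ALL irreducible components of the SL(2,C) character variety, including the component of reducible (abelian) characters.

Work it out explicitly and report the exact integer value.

19

In the torus knot group T(2,37), u^2 = v^37 is central, so an irreducible representation sends it to +I or -I (Schur).
So on each irreducible component the traces are pinned: tr(u) = 2*cos(pi*alpha/2) with 1 <= alpha <= 1, tr(v) = 2*cos(pi*beta/37) with 1 <= beta <= 36.
The two central values (-1)^alpha I and (-1)^beta I must be the same matrix, so alpha and beta share a parity.
Counting: 1 odd alphas x 18 odd betas + 0 even alphas x 18 even betas = 18 + 0 = 18.
components with irreducible characters: 18; plus the single component of reducible (abelian) characters: total 19.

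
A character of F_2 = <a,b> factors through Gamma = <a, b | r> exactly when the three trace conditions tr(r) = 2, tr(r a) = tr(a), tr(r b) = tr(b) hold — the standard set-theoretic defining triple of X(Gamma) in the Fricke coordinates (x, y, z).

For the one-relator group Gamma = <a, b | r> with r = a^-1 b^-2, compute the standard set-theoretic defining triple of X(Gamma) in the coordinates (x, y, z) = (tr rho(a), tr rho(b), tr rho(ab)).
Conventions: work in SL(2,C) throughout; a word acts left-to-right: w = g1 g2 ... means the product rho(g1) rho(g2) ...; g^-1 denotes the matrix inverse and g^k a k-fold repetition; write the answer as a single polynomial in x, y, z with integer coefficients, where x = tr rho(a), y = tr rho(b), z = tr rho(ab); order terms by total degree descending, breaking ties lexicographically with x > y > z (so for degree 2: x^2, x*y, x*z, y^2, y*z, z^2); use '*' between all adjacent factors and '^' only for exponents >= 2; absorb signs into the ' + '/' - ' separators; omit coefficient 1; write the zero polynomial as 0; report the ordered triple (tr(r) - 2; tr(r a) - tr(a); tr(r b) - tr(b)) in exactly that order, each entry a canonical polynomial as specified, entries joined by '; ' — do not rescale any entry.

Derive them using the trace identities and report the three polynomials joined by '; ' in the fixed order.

y*z - x - 2; y^2 - x - 2; -y + z

next, tr(b^-1) = tr(b) = y
tr(b^-1 a) = tr(a)*tr(b) - tr(a b) = x*y - z
and tr(a^-1 b^-1) = tr(b^-1)*tr(a) - tr(b^-1 a) = z
tr(a^-1 b^-2) = tr(a^-1 b^-1)*tr(b) - tr(a^-1) = y*z - x
tr(b^-2) = tr(b^-1)*tr(b) - tr(1)  (eliminate b^-1) = y^2 - 2
assemble the triple (tr(r) - 2; tr(r a) - x; tr(r b) - y)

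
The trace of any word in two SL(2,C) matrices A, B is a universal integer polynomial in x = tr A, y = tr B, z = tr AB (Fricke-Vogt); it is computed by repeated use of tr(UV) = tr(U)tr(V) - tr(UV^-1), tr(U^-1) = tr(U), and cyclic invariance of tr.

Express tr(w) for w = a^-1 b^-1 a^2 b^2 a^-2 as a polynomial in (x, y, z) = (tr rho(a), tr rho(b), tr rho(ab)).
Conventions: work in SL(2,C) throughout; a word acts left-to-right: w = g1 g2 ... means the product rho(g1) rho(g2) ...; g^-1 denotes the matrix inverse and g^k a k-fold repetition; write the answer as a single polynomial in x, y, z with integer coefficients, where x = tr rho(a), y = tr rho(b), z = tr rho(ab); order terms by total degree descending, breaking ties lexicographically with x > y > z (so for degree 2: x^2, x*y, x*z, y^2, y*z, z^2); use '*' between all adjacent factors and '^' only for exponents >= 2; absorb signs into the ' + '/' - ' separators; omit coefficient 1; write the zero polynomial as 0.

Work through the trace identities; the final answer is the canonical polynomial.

-x^4*y^2*z + x^5*y + x^3*y^3 + x^3*y*z^2 + x^2*y^2*z - 5*x^3*y - x*y^3 - x*y*z^2 + 5*x*y - z

tr(b^2) = tr(b) * tr(b) - tr(1) = y^2 - 2
apply: tr(b^2 a) = tr(b) * tr(a b) - tr(a) = y*z - x
tr(b^2 a^-1) = tr(b^2) * tr(a) - tr(b^2 a) = x*y^2 - y*z - x
apply: tr(b^3 a) = tr(b) * tr(a b^2) - tr(a b) = y^2*z - x*y - z
tr(b^3) = tr(b) * tr(b^2) - tr(b) = y^3 - 3*y
apply: tr(b a^2 b^2) = tr(a) * tr(b^3 a) - tr(b^3) = x*y^2*z - x^2*y - y^3 - x*z + 3*y
tr(b a b a) = tr(a b) * tr(a b) - tr(1)   [split at repeated a] = z^2 - 2
apply: tr(a b a^2 b) = tr(a) * tr(b a b a) - tr(b a b) = x*z^2 - y*z - x
apply: tr(a b a) = tr(a) * tr(b a) - tr(b) = x*z - y
use: tr(a b a^2) = tr(a) * tr(a b a) - tr(a b) = x^2*z - x*y - z
use: tr(b a^2 b^2 a) = tr(b) * tr(a b a^2 b) - tr(a b a^2) = x*y*z^2 - x^2*z - y^2*z + z
tr(b a^2 b^2 a^-1) = tr(b a^2 b^2) * tr(a) - tr(b a^2 b^2 a) = x^2*y^2*z - x^3*y - x*y^3 - x*y*z^2 + y^2*z + 3*x*y - z
tr(a^-1 b a^2 b^2 a^-1) = tr(b a^2 b^2 a^-1) * tr(a) - tr(b a^2 b^2) = x^3*y^2*z - x^4*y - x^2*y^3 - x^2*y*z^2 + 4*x^2*y + y^3 - 3*y
tr(a^2 b^2 a^-3 b) = tr(a^-1 b a^2 b^2 a^-1) * tr(a) - tr(a^-1 b a^2 b^2) = x^4*y^2*z - x^5*y - x^3*y^3 - x^3*y*z^2 - x^2*y^2*z + 5*x^3*y + 2*x*y^3 + x*y*z^2 - y^2*z - 6*x*y + z
tr(a^-1 b^-1 a^2 b^2 a^-2) = tr(a^2 b^2 a^-3) * tr(b) - tr(a^2 b^2 a^-3 b) = -x^4*y^2*z + x^5*y + x^3*y^3 + x^3*y*z^2 + x^2*y^2*z - 5*x^3*y - x*y^3 - x*y*z^2 + 5*x*y - z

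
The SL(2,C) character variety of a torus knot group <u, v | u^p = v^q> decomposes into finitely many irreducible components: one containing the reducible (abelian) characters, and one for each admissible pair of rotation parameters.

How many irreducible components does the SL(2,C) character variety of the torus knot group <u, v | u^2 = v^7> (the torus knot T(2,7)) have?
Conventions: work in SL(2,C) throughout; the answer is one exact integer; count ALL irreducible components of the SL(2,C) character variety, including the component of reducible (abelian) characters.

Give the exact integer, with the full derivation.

4

In the torus knot group T(2,7), u^2 = v^7 is central, so an irreducible representation sends it to +I or -I (Schur).
On an irreducible component, tr(u) is locked at 2*cos(pi*alpha/2) for some alpha in 1..1, and tr(v) at 2*cos(pi*beta/7) for some beta in 1..6.
The two central values (-1)^alpha I and (-1)^beta I must be the same matrix, so alpha and beta share a parity.
Counting: 1 odd alphas x 3 odd betas + 0 even alphas x 3 even betas = 3 + 0 = 3.
Total: 3 irreducible-character components + 1 reducible (abelian) component = 4.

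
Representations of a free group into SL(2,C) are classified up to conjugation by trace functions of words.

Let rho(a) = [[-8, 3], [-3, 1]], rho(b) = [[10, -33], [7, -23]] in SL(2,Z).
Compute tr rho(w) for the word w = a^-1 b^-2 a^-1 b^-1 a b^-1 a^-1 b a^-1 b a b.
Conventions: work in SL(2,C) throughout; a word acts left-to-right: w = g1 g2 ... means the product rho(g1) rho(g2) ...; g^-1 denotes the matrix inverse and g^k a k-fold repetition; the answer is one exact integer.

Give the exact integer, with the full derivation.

-20021215102

rho(a^-1) = [[1, -3], [3, -8]]
... * rho(b^-1) = [[-23, 33], [-7, 10]]  ->  [[-2, 3], [-13, 19]]
... * rho(b^-1) = [[-23, 33], [-7, 10]]  ->  [[25, -36], [166, -239]]
... * rho(a^-1) = [[1, -3], [3, -8]]  ->  [[-83, 213], [-551, 1414]]
... * rho(b^-1) = [[-23, 33], [-7, 10]]  ->  [[418, -609], [2775, -4043]]
... * rho(a) = [[-8, 3], [-3, 1]]  ->  [[-1517, 645], [-10071, 4282]]
... * rho(b^-1) = [[-23, 33], [-7, 10]]  ->  [[30376, -43611], [201659, -289523]]
... * rho(a^-1) = [[1, -3], [3, -8]]  ->  [[-100457, 257760], [-666910, 1711207]]
... * rho(b) = [[10, -33], [7, -23]]  ->  [[799750, -2613399], [5309349, -17349731]]
... * rho(a^-1) = [[1, -3], [3, -8]]  ->  [[-7040447, 18507942], [-46739844, 122869801]]
... * rho(b) = [[10, -33], [7, -23]]  ->  [[59151124, -193347915], [392690167, -1283590571]]
... * rho(a) = [[-8, 3], [-3, 1]]  ->  [[106834753, -15894543], [709250377, -105520070]]
... * rho(b) = [[10, -33], [7, -23]]  ->  [[957085729, -3159972360], [6353863280, -20978300831]]
tr = 957085729 + -20978300831 = -20021215102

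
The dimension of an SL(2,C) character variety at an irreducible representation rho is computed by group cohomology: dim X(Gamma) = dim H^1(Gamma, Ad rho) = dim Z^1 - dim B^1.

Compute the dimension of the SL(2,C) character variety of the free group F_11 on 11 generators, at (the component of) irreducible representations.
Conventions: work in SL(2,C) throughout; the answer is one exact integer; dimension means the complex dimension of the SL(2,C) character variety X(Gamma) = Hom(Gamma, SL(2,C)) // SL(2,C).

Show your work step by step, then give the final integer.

30

Here Gamma is free of rank 11 — no relator constrains a cocycle.
Z^1(Gamma, Ad rho) = (sl_2)^11: a cocycle is a free choice of one sl_2 vector per generator, so dim Z^1 = 3*11 = 33.
At an irreducible rho the centralizer of the image in sl_2 is 0, so the coboundary map sl_2 -> Z^1 is injective: dim B^1 = 3.
dim H^1 = 33 - 3 = 30, which is dim X.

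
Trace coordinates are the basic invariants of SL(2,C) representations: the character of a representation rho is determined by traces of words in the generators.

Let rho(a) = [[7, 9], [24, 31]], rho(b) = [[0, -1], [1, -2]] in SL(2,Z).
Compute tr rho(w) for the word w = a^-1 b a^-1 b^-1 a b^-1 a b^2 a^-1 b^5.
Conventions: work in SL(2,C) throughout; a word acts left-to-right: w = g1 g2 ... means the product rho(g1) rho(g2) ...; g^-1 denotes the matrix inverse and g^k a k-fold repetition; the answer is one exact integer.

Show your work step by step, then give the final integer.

rho(a^-1) = [[31, -9], [-24, 7]]
... * rho(b) = [[0, -1], [1, -2]]  ->  [[-9, -13], [7, 10]]
... * rho(a^-1) = [[31, -9], [-24, 7]]  ->  [[33, -10], [-23, 7]]
... * rho(b^-1) = [[-2, 1], [-1, 0]]  ->  [[-56, 33], [39, -23]]
... * rho(a) = [[7, 9], [24, 31]]  ->  [[400, 519], [-279, -362]]
... * rho(b^-1) = [[-2, 1], [-1, 0]]  ->  [[-1319, 400], [920, -279]]
... * rho(a) = [[7, 9], [24, 31]]  ->  [[367, 529], [-256, -369]]
... * rho(b) = [[0, -1], [1, -2]]  ->  [[529, -1425], [-369, 994]]
... * rho(b) = [[0, -1], [1, -2]]  ->  [[-1425, 2321], [994, -1619]]
... * rho(a^-1) = [[31, -9], [-24, 7]]  ->  [[-99879, 29072], [69670, -20279]]
... * rho(b) = [[0, -1], [1, -2]]  ->  [[29072, 41735], [-20279, -29112]]
... * rho(b) = [[0, -1], [1, -2]]  ->  [[41735, -112542], [-29112, 78503]]
... * rho(b) = [[0, -1], [1, -2]]  ->  [[-112542, 183349], [78503, -127894]]
... * rho(b) = [[0, -1], [1, -2]]  ->  [[183349, -254156], [-127894, 177285]]
... * rho(b) = [[0, -1], [1, -2]]  ->  [[-254156, 324963], [177285, -226676]]
tr = -254156 + -226676 = -480832

-480832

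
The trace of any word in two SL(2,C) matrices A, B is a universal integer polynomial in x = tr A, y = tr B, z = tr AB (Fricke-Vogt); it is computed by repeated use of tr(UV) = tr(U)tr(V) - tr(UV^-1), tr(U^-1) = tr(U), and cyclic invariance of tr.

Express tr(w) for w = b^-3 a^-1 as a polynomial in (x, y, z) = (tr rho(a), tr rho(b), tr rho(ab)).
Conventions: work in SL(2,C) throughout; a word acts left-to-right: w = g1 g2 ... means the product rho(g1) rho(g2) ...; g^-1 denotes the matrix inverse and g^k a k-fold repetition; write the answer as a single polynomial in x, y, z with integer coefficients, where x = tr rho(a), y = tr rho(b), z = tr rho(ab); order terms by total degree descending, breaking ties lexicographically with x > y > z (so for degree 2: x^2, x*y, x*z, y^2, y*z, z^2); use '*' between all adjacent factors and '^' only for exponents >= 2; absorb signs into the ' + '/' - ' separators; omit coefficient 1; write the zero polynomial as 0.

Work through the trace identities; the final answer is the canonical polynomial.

tr(a^-1) = tr(a) = x
tr(a^-1 b) = tr(b) tr(a) - tr(b a) = x*y - z
apply: tr(b^-1 a^-1) = tr(a^-1) tr(b) - tr(a^-1 b) = z
apply: tr(a^-1 b^-2) = tr(b^-1 a^-1) tr(b) - tr(b^-1 a^-1 b) = y*z - x
use: tr(b^-3 a^-1) = tr(a^-1 b^-2) tr(b) - tr(a^-1 b^-1) = y^2*z - x*y - z

y^2*z - x*y - z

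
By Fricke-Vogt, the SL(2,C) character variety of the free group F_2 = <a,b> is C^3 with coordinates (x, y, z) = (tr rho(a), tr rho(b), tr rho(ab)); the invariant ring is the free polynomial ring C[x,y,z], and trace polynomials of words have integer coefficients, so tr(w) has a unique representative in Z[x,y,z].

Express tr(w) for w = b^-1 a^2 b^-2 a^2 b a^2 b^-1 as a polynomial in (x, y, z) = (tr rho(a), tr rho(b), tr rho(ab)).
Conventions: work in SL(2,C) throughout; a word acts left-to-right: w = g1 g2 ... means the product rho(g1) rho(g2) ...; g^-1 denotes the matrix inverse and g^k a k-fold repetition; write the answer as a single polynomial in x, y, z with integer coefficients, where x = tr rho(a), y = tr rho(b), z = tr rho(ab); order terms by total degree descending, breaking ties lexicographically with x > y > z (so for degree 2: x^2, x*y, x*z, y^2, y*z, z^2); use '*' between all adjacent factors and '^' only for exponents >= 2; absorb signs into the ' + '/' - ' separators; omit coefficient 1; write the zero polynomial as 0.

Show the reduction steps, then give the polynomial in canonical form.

next, tr(a b a) = tr(a) * tr(b a) - tr(b) = x*z - y
tr(a^2 b a) = tr(a) * tr(a b a) - tr(a b) = x^2*z - x*y - z
tr(a b a^3) = tr(a) * tr(a^2 b a) - tr(a^2 b) = x^3*z - x^2*y - 2*x*z + y
and tr(a^2 b a^3) = tr(a) * tr(a b a^3) - tr(a b a^2) = x^4*z - x^3*y - 3*x^2*z + 2*x*y + z
and tr(a^2 b a^4) = tr(a) * tr(a^2 b a^3) - tr(a^2 b a^2) = x^5*z - x^4*y - 4*x^3*z + 3*x^2*y + 3*x*z - y
next, tr(b a b a) = tr(b a) * tr(b a) - tr(1)   [split at repeated b] = z^2 - 2
next, tr(b a b) = tr(b) * tr(a b) - tr(a) = y*z - x
tr(b a^2 b a) = tr(a) * tr(b a b a) - tr(b a b) = x*z^2 - y*z - x
tr(b^2) = tr(b) * tr(b) - tr(1) = y^2 - 2
and tr(b a^2 b) = tr(a) * tr(b^2 a) - tr(b^2) = x*y*z - x^2 - y^2 + 2
next, tr(b a^2 b a^2) = tr(a) * tr(b a^2 b a) - tr(b a^2 b) = x^2*z^2 - 2*x*y*z + y^2 - 2
next, tr(a b a^2 b a^2) = tr(a) * tr(b a^2 b a^2) - tr(b a^2 b a) = x^3*z^2 - 2*x^2*y*z + x*y^2 - x*z^2 + y*z - x
tr(a^2 b a^4 b) = tr(a) * tr(a b a^2 b a^2) - tr(a b a^2 b a) = x^4*z^2 - 2*x^3*y*z + x^2*y^2 - 2*x^2*z^2 + 3*x*y*z - x^2 - y^2 + 2
tr(a^2 b^-1 a^2 b a^2) = tr(a^2 b a^4) * tr(b) - tr(a^2 b a^4 b) = x^5*y*z - x^4*y^2 - x^4*z^2 - 2*x^3*y*z + 2*x^2*y^2 + 2*x^2*z^2 + x^2 - 2
and tr(b a b a b a) = tr(b a b a) * tr(b a) - tr(a b)   [split at repeated b] = z^3 - 3*z
tr(b a b a b) = tr(b) * tr(a b a b) - tr(a b a) = y*z^2 - x*z - y
tr(b a b a^2 b a) = tr(a) * tr(b a b a b a) - tr(b a b a b) = x*z^3 - y*z^2 - 2*x*z + y
next, tr(b^2 a b) = tr(b) * tr(b a b) - tr(b a) = y^2*z - x*y - z
and tr(b a b a^2 b) = tr(a) * tr(b^2 a b a) - tr(b^2 a b) = x*y*z^2 - x^2*z - y^2*z + z
next, tr(b a^2 b a^2 b a) = tr(a) * tr(b a b a^2 b a) - tr(b a b a^2 b) = x^2*z^3 - 2*x*y*z^2 - x^2*z + y^2*z + x*y - z
tr(b a^2 b a^2 b) = tr(b) * tr(a^2 b a^2 b) - tr(a^2 b a^2) = x^2*y*z^2 - x^3*z - 2*x*y^2*z + x^2*y + y^3 + 2*x*z - 3*y
next, tr(a^2 b a^2 b a^2 b) = tr(a) * tr(b a^2 b a^2 b a) - tr(b a^2 b a^2 b) = x^3*z^3 - 3*x^2*y*z^2 + 3*x*y^2*z - y^3 - 3*x*z + 3*y
tr(a^2 b^-1 a^2 b a^2 b) = tr(a^2 b a^2 b a^2) * tr(b) - tr(a^2 b a^2 b a^2 b) = x^4*y*z^2 - 2*x^3*y^2*z - x^3*z^3 + x^2*y^3 + x^2*y*z^2 - x^2*y + 3*x*z - y
next, tr(a^2 b^-1 a^2 b a^2 b^-1) = tr(a^2 b^-1 a^2 b a^2) * tr(b) - tr(a^2 b^-1 a^2 b a^2 b) = x^5*y^2*z - x^4*y^3 - 2*x^4*y*z^2 + x^3*z^3 + x^2*y^3 + x^2*y*z^2 + 2*x^2*y - 3*x*z - y
tr(b^-1 a^2 b a^2 b^-2 a^2) = tr(a^2 b^-1 a^2 b a^2 b^-1) * tr(b) - tr(a^2 b^-1 a^2 b a^2) = x^5*y^3*z - x^4*y^4 - 2*x^4*y^2*z^2 - x^5*y*z + x^3*y*z^3 + x^4*y^2 + x^4*z^2 + x^2*y^4 + x^2*y^2*z^2 + 2*x^3*y*z - 2*x^2*z^2 - 3*x*y*z - x^2 - y^2 + 2
and tr(b^-1 a^4 b a^2) = tr(a^4 b a^2) * tr(b) - tr(a^4 b a^2 b) = x^5*y*z - x^4*y^2 - x^4*z^2 - 2*x^3*y*z + 2*x^2*y^2 + 2*x^2*z^2 + x^2 - 2
next, tr(a^2 b a^2 b^-2 a^2) = tr(b^-1 a^4 b a^2) * tr(b) - tr(b^-1 a^4 b a^2 b) = x^5*y^2*z - x^4*y^3 - x^4*y*z^2 - x^5*z - 2*x^3*y^2*z + x^4*y + 2*x^2*y^3 + 2*x^2*y*z^2 + 4*x^3*z - 2*x^2*y - 3*x*z - y
tr(b^-1 a^2 b^-2 a^2 b a^2 b^-1) = tr(b^-1 a^2 b a^2 b^-2 a^2) * tr(b) - tr(b^-1 a^2 b a^2 b^-2 a^2 b) = x^5*y^4*z - x^4*y^5 - 2*x^4*y^3*z^2 - 2*x^5*y^2*z + x^3*y^2*z^3 + 2*x^4*y^3 + 2*x^4*y*z^2 + x^2*y^5 + x^2*y^3*z^2 + x^5*z + 4*x^3*y^2*z - x^4*y - 2*x^2*y^3 - 4*x^2*y*z^2 - 4*x^3*z - 3*x*y^2*z + x^2*y - y^3 + 3*x*z + 3*y

x^5*y^4*z - x^4*y^5 - 2*x^4*y^3*z^2 - 2*x^5*y^2*z + x^3*y^2*z^3 + 2*x^4*y^3 + 2*x^4*y*z^2 + x^2*y^5 + x^2*y^3*z^2 + x^5*z + 4*x^3*y^2*z - x^4*y - 2*x^2*y^3 - 4*x^2*y*z^2 - 4*x^3*z - 3*x*y^2*z + x^2*y - y^3 + 3*x*z + 3*y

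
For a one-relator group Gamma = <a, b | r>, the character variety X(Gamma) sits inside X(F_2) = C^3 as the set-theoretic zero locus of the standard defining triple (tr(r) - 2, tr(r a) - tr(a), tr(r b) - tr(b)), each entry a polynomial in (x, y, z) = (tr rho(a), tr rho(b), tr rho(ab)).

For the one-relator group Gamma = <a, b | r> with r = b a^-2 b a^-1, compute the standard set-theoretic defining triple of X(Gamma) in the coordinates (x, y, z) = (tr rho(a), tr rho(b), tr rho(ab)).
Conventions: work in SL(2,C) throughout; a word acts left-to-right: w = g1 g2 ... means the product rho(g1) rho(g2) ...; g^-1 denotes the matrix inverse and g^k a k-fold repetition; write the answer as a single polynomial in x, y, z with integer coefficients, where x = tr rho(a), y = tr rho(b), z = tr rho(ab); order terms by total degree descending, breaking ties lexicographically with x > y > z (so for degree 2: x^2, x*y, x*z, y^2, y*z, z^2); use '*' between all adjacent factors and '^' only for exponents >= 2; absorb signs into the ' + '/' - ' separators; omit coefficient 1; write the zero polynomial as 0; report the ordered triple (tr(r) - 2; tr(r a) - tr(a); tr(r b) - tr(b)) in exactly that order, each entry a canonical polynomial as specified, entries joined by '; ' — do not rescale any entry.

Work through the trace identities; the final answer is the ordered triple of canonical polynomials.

x^3*y^2 - 2*x^2*y*z - x*y^2 + x*z^2 + y*z - x - 2; x^2*y^2 - x*y*z - x^2 - y^2 - x + 2; x^3*y^3 - 2*x^2*y^2*z - x^3*y - x*y^3 + x*y*z^2 + x^2*z + y^2*z + x*y - y - z

tr(b^2) = tr(b)*tr(b) - tr(1) = y^2 - 2
tr(b^2 a) = tr(b)*tr(a b) - tr(a) = y*z - x
tr(b^2 a^-1) = tr(b^2)*tr(a) - tr(b^2 a) = x*y^2 - y*z - x
tr(b a^-2 b) = tr(b^2 a^-1)*tr(a) - tr(b^2) = x^2*y^2 - x*y*z - x^2 - y^2 + 2
tr(b a b a) = tr(b a)*tr(b a) - tr(1)   [split at repeated b] = z^2 - 2
tr(a^-1 b a b) = tr(b a b)*tr(a) - tr(b a b a) = x*y*z - x^2 - z^2 + 2
tr(b a^-2 b a) = tr(a^-1 b a b)*tr(a) - tr(a^-1 b a b a) = x^2*y*z - x^3 - x*z^2 - y*z + 3*x
tr(b a^-2 b a^-1) = tr(b a^-2 b)*tr(a) - tr(b a^-2 b a) = x^3*y^2 - 2*x^2*y*z - x*y^2 + x*z^2 + y*z - x
tr(b^3) = tr(b)*tr(b^2) - tr(b)  (reduce the b square) = y^3 - 3*y
tr(b^3 a) = tr(b)*tr(b a b) - tr(b a)  (reduce the b square) = y^2*z - x*y - z
tr(b^2 a^-1 b) = tr(b^3)*tr(a) - tr(b^3 a)  (eliminate a^-1) = x*y^3 - y^2*z - 2*x*y + z
tr(a b a) = tr(a)*tr(b a) - tr(b)  (reduce the a square) = x*z - y
tr(b a b^2 a) = tr(b)*tr(a b a b) - tr(a b a)  (reduce the b square) = y*z^2 - x*z - y
tr(b^2 a^-1 b a) = tr(b a b^2)*tr(a) - tr(b a b^2 a)  (eliminate a^-1) = x*y^2*z - x^2*y - y*z^2 + y
tr(a^-1 b a^-1 b^2) = tr(b^2 a^-1 b)*tr(a) - tr(b^2 a^-1 b a)  (eliminate a^-1) = x^2*y^3 - 2*x*y^2*z - x^2*y + y*z^2 + x*z - y
tr(b a^-2 b a^-1 b) = tr(a^-1 b a^-1 b^2)*tr(a) - tr(a^-1 b a^-1 b^2 a)  (eliminate a^-1) = x^3*y^3 - 2*x^2*y^2*z - x^3*y - x*y^3 + x*y*z^2 + x^2*z + y^2*z + x*y - z
assemble the triple (tr(r) - 2; tr(r a) - x; tr(r b) - y)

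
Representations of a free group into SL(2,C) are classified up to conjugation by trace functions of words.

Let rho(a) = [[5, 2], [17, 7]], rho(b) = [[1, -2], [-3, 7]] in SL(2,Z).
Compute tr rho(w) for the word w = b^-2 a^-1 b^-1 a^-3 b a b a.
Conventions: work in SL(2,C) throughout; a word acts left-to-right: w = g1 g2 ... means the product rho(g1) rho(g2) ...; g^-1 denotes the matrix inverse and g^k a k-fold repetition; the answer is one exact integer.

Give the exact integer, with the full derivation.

rho(b^-1) = [[7, 2], [3, 1]]
... * rho(b^-1) = [[7, 2], [3, 1]]  ->  [[55, 16], [24, 7]]
... * rho(a^-1) = [[7, -2], [-17, 5]]  ->  [[113, -30], [49, -13]]
... * rho(b^-1) = [[7, 2], [3, 1]]  ->  [[701, 196], [304, 85]]
... * rho(a^-1) = [[7, -2], [-17, 5]]  ->  [[1575, -422], [683, -183]]
... * rho(a^-1) = [[7, -2], [-17, 5]]  ->  [[18199, -5260], [7892, -2281]]
... * rho(a^-1) = [[7, -2], [-17, 5]]  ->  [[216813, -62698], [94021, -27189]]
... * rho(b) = [[1, -2], [-3, 7]]  ->  [[404907, -872512], [175588, -378365]]
... * rho(a) = [[5, 2], [17, 7]]  ->  [[-12808169, -5297770], [-5554265, -2297379]]
... * rho(b) = [[1, -2], [-3, 7]]  ->  [[3085141, -11468052], [1337872, -4973123]]
... * rho(a) = [[5, 2], [17, 7]]  ->  [[-179531179, -74106082], [-77853731, -32136117]]
tr = -179531179 + -32136117 = -211667296

-211667296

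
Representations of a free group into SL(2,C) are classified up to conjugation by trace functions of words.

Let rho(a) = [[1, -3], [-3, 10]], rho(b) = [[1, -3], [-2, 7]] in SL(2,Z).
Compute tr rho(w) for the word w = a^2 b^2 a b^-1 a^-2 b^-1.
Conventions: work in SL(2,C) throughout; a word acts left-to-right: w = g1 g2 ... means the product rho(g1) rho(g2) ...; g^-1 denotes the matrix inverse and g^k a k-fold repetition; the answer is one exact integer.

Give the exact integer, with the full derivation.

-731005

rho(a) = [[1, -3], [-3, 10]]
... * rho(a) = [[1, -3], [-3, 10]]  ->  [[10, -33], [-33, 109]]
... * rho(b) = [[1, -3], [-2, 7]]  ->  [[76, -261], [-251, 862]]
... * rho(b) = [[1, -3], [-2, 7]]  ->  [[598, -2055], [-1975, 6787]]
... * rho(a) = [[1, -3], [-3, 10]]  ->  [[6763, -22344], [-22336, 73795]]
... * rho(b^-1) = [[7, 3], [2, 1]]  ->  [[2653, -2055], [-8762, 6787]]
... * rho(a^-1) = [[10, 3], [3, 1]]  ->  [[20365, 5904], [-67259, -19499]]
... * rho(a^-1) = [[10, 3], [3, 1]]  ->  [[221362, 66999], [-731087, -221276]]
... * rho(b^-1) = [[7, 3], [2, 1]]  ->  [[1683532, 731085], [-5560161, -2414537]]
tr = 1683532 + -2414537 = -731005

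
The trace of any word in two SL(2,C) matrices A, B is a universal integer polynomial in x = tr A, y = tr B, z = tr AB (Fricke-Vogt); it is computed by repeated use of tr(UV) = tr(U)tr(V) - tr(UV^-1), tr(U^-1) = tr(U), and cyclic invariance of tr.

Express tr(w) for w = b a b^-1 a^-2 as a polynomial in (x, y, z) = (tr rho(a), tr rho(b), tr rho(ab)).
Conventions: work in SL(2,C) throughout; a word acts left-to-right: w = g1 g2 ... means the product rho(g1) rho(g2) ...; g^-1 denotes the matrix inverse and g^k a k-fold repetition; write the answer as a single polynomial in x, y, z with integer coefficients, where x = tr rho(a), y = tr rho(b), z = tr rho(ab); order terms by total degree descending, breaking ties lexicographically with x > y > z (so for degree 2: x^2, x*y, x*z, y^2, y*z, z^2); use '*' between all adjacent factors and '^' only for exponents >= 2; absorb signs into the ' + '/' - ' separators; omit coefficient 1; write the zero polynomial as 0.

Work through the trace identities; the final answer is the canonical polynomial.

and trace(b a b) = trace(b) trace(a b) - trace(a) = y*z - x
and trace(b a b a) = trace(a b) trace(a b) - trace(1) = z^2 - 2
and trace(a^-1 b a b) = trace(b a b) trace(a) - trace(b a b a) = x*y*z - x^2 - z^2 + 2
trace(b a b^-1 a^-1) = trace(a^-1 b a) trace(b) - trace(a^-1 b a b) = -x*y*z + x^2 + y^2 + z^2 - 2
next, trace(b a b^-1 a^-2) = trace(b a b^-1 a^-1) trace(a) - trace(b a b^-1) = -x^2*y*z + x^3 + x*y^2 + x*z^2 - 3*x

-x^2*y*z + x^3 + x*y^2 + x*z^2 - 3*x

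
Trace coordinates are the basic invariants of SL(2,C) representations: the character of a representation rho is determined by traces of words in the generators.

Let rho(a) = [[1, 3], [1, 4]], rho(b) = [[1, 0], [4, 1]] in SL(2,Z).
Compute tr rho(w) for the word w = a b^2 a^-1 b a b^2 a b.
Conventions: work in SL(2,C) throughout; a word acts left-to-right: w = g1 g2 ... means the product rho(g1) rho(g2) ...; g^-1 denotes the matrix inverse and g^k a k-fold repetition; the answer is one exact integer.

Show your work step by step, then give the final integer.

rho(a) = [[1, 3], [1, 4]]
... * rho(b) = [[1, 0], [4, 1]]  ->  [[13, 3], [17, 4]]
... * rho(b) = [[1, 0], [4, 1]]  ->  [[25, 3], [33, 4]]
... * rho(a^-1) = [[4, -3], [-1, 1]]  ->  [[97, -72], [128, -95]]
... * rho(b) = [[1, 0], [4, 1]]  ->  [[-191, -72], [-252, -95]]
... * rho(a) = [[1, 3], [1, 4]]  ->  [[-263, -861], [-347, -1136]]
... * rho(b) = [[1, 0], [4, 1]]  ->  [[-3707, -861], [-4891, -1136]]
... * rho(b) = [[1, 0], [4, 1]]  ->  [[-7151, -861], [-9435, -1136]]
... * rho(a) = [[1, 3], [1, 4]]  ->  [[-8012, -24897], [-10571, -32849]]
... * rho(b) = [[1, 0], [4, 1]]  ->  [[-107600, -24897], [-141967, -32849]]
tr = -107600 + -32849 = -140449

-140449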